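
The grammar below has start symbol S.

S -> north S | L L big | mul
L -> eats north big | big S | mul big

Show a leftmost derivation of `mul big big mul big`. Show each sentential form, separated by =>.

S => L L big => mul big L big => mul big big S big => mul big big mul big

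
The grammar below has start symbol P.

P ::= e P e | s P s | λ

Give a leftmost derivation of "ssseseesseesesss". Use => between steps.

P => sPs => ssPss => sssPsss => sssePesss => sssesPsesss => sssesePesesss => ssseseePeesesss => ssseseesPseesesss => ssseseesseesesss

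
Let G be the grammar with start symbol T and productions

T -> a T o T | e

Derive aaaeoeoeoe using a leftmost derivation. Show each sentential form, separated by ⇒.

T⇒aToT⇒aaToToT⇒aaaToToToT⇒aaaeoToToT⇒aaaeoeoToT⇒aaaeoeoeoT⇒aaaeoeoeoe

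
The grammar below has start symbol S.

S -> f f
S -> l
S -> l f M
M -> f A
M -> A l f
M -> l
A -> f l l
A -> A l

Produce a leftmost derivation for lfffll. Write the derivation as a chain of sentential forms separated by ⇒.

S ⇒ lfM ⇒ lffA ⇒ lfffll

S ⇒ lfM   [S -> l f M]
lfM ⇒ lffA   [M -> f A]
lffA ⇒ lfffll   [A -> f l l]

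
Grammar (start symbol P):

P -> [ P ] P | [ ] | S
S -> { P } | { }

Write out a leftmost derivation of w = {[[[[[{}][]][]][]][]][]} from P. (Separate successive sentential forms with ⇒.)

P⇒S⇒{P}⇒{[P]P}⇒{[[P]P]P}⇒{[[[P]P]P]P}⇒{[[[[P]P]P]P]P}⇒{[[[[[P]P]P]P]P]P}⇒{[[[[[S]P]P]P]P]P}⇒{[[[[[{}]P]P]P]P]P}⇒{[[[[[{}][]]P]P]P]P}⇒{[[[[[{}][]][]]P]P]P}⇒{[[[[[{}][]][]][]]P]P}⇒{[[[[[{}][]][]][]][]]P}⇒{[[[[[{}][]][]][]][]][]}

P ⇒ S   [P -> S]
S ⇒ {P}   [S -> { P }]
{P} ⇒ {[P]P}   [P -> [ P ] P]
{[P]P} ⇒ {[[P]P]P}   [P -> [ P ] P]
{[[P]P]P} ⇒ {[[[P]P]P]P}   [P -> [ P ] P]
{[[[P]P]P]P} ⇒ {[[[[P]P]P]P]P}   [P -> [ P ] P]
{[[[[P]P]P]P]P} ⇒ {[[[[[P]P]P]P]P]P}   [P -> [ P ] P]
{[[[[[P]P]P]P]P]P} ⇒ {[[[[[S]P]P]P]P]P}   [P -> S]
{[[[[[S]P]P]P]P]P} ⇒ {[[[[[{}]P]P]P]P]P}   [S -> { }]
{[[[[[{}]P]P]P]P]P} ⇒ {[[[[[{}][]]P]P]P]P}   [P -> [ ]]
{[[[[[{}][]]P]P]P]P} ⇒ {[[[[[{}][]][]]P]P]P}   [P -> [ ]]
{[[[[[{}][]][]]P]P]P} ⇒ {[[[[[{}][]][]][]]P]P}   [P -> [ ]]
{[[[[[{}][]][]][]]P]P} ⇒ {[[[[[{}][]][]][]][]]P}   [P -> [ ]]
{[[[[[{}][]][]][]][]]P} ⇒ {[[[[[{}][]][]][]][]][]}   [P -> [ ]]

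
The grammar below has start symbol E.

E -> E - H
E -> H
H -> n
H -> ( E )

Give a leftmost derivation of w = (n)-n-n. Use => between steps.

E => E-H => E-H-H => H-H-H => (E)-H-H => (H)-H-H => (n)-H-H => (n)-n-H => (n)-n-n

E => E-H   [E -> E - H]
E-H => E-H-H   [E -> E - H]
E-H-H => H-H-H   [E -> H]
H-H-H => (E)-H-H   [H -> ( E )]
(E)-H-H => (H)-H-H   [E -> H]
(H)-H-H => (n)-H-H   [H -> n]
(n)-H-H => (n)-n-H   [H -> n]
(n)-n-H => (n)-n-n   [H -> n]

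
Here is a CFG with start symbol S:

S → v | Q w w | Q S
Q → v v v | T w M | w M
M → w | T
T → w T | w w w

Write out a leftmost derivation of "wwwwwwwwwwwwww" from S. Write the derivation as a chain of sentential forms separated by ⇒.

S ⇒ Qww ⇒ TwMww ⇒ wTwMww ⇒ wwTwMww ⇒ wwwTwMww ⇒ wwwwwwwMww ⇒ wwwwwwwTww ⇒ wwwwwwwwTww ⇒ wwwwwwwwwTww ⇒ wwwwwwwwwwwwww

S ⇒ Qww   [S → Q w w]
Qww ⇒ TwMww   [Q → T w M]
TwMww ⇒ wTwMww   [T → w T]
wTwMww ⇒ wwTwMww   [T → w T]
wwTwMww ⇒ wwwTwMww   [T → w T]
wwwTwMww ⇒ wwwwwwwMww   [T → w w w]
wwwwwwwMww ⇒ wwwwwwwTww   [M → T]
wwwwwwwTww ⇒ wwwwwwwwTww   [T → w T]
wwwwwwwwTww ⇒ wwwwwwwwwTww   [T → w T]
wwwwwwwwwTww ⇒ wwwwwwwwwwwwww   [T → w w w]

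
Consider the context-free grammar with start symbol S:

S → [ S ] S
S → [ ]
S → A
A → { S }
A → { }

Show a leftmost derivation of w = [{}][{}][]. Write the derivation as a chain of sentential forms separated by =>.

S => [S]S   [S → [ S ] S]
[S]S => [A]S   [S → A]
[A]S => [{}]S   [A → { }]
[{}]S => [{}][S]S   [S → [ S ] S]
[{}][S]S => [{}][A]S   [S → A]
[{}][A]S => [{}][{}]S   [A → { }]
[{}][{}]S => [{}][{}][]   [S → [ ]]

S => [S]S => [A]S => [{}]S => [{}][S]S => [{}][A]S => [{}][{}]S => [{}][{}][]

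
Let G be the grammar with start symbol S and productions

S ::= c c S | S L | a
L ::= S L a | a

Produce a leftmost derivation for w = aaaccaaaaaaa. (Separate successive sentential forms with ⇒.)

S⇒SL⇒aL⇒aSLa⇒aaLa⇒aaSLaa⇒aaSLLaa⇒aaaLLaa⇒aaaSLaLaa⇒aaaSLLaLaa⇒aaaccSLLaLaa⇒aaaccaLLaLaa⇒aaaccaaLaLaa⇒aaaccaaaaLaa⇒aaaccaaaaaaa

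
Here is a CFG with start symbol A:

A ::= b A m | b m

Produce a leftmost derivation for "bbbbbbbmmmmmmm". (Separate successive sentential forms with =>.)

A=>bAm=>bbAmm=>bbbAmmm=>bbbbAmmmm=>bbbbbAmmmmm=>bbbbbbAmmmmmm=>bbbbbbbmmmmmmm

A => bAm   [A ::= b A m]
bAm => bbAmm   [A ::= b A m]
bbAmm => bbbAmmm   [A ::= b A m]
bbbAmmm => bbbbAmmmm   [A ::= b A m]
bbbbAmmmm => bbbbbAmmmmm   [A ::= b A m]
bbbbbAmmmmm => bbbbbbAmmmmmm   [A ::= b A m]
bbbbbbAmmmmmm => bbbbbbbmmmmmmm   [A ::= b m]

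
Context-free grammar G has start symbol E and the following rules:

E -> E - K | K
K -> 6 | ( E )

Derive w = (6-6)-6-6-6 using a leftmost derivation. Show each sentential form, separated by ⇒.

E ⇒ E-K ⇒ E-K-K ⇒ E-K-K-K ⇒ K-K-K-K ⇒ (E)-K-K-K ⇒ (E-K)-K-K-K ⇒ (K-K)-K-K-K ⇒ (6-K)-K-K-K ⇒ (6-6)-K-K-K ⇒ (6-6)-6-K-K ⇒ (6-6)-6-6-K ⇒ (6-6)-6-6-6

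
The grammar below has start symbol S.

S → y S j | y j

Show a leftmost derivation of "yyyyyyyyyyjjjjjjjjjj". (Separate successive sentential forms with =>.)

S => ySj   [S → y S j]
ySj => yySjj   [S → y S j]
yySjj => yyySjjj   [S → y S j]
yyySjjj => yyyySjjjj   [S → y S j]
yyyySjjjj => yyyyySjjjjj   [S → y S j]
yyyyySjjjjj => yyyyyySjjjjjj   [S → y S j]
yyyyyySjjjjjj => yyyyyyySjjjjjjj   [S → y S j]
yyyyyyySjjjjjjj => yyyyyyyySjjjjjjjj   [S → y S j]
yyyyyyyySjjjjjjjj => yyyyyyyyySjjjjjjjjj   [S → y S j]
yyyyyyyyySjjjjjjjjj => yyyyyyyyyyjjjjjjjjjj   [S → y j]

S => ySj => yySjj => yyySjjj => yyyySjjjj => yyyyySjjjjj => yyyyyySjjjjjj => yyyyyyySjjjjjjj => yyyyyyyySjjjjjjjj => yyyyyyyyySjjjjjjjjj => yyyyyyyyyyjjjjjjjjjj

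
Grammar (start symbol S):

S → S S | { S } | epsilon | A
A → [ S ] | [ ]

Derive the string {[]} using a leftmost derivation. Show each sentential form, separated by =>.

S => SS => SSS => SSSS => {S}SSS => {A}SSS => {[S]}SSS => {[]}SSS => {[]}SS => {[]}S => {[]}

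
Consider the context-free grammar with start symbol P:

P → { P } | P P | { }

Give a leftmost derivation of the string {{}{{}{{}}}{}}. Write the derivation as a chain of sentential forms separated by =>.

P=>{P}=>{PP}=>{PPP}=>{{}PP}=>{{}{P}P}=>{{}{PP}P}=>{{}{{}P}P}=>{{}{{}{P}}P}=>{{}{{}{{}}}P}=>{{}{{}{{}}}{}}

P => {P}   [P → { P }]
{P} => {PP}   [P → P P]
{PP} => {PPP}   [P → P P]
{PPP} => {{}PP}   [P → { }]
{{}PP} => {{}{P}P}   [P → { P }]
{{}{P}P} => {{}{PP}P}   [P → P P]
{{}{PP}P} => {{}{{}P}P}   [P → { }]
{{}{{}P}P} => {{}{{}{P}}P}   [P → { P }]
{{}{{}{P}}P} => {{}{{}{{}}}P}   [P → { }]
{{}{{}{{}}}P} => {{}{{}{{}}}{}}   [P → { }]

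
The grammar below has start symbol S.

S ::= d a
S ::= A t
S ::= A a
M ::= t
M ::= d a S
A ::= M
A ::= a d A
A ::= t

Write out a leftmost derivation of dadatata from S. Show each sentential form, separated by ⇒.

S ⇒ Aa   [S ::= A a]
Aa ⇒ Ma   [A ::= M]
Ma ⇒ daSa   [M ::= d a S]
daSa ⇒ daAta   [S ::= A t]
daAta ⇒ daMta   [A ::= M]
daMta ⇒ dadaSta   [M ::= d a S]
dadaSta ⇒ dadaAata   [S ::= A a]
dadaAata ⇒ dadaMata   [A ::= M]
dadaMata ⇒ dadatata   [M ::= t]

S ⇒ Aa ⇒ Ma ⇒ daSa ⇒ daAta ⇒ daMta ⇒ dadaSta ⇒ dadaAata ⇒ dadaMata ⇒ dadatata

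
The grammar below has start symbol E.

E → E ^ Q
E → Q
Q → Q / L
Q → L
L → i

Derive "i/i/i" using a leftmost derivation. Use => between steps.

E => Q => Q/L => Q/L/L => L/L/L => i/L/L => i/i/L => i/i/i

E => Q   [E → Q]
Q => Q/L   [Q → Q / L]
Q/L => Q/L/L   [Q → Q / L]
Q/L/L => L/L/L   [Q → L]
L/L/L => i/L/L   [L → i]
i/L/L => i/i/L   [L → i]
i/i/L => i/i/i   [L → i]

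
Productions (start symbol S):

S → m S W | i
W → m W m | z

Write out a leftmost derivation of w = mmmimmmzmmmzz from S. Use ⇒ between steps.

S ⇒ mSW   [S → m S W]
mSW ⇒ mmSWW   [S → m S W]
mmSWW ⇒ mmmSWWW   [S → m S W]
mmmSWWW ⇒ mmmiWWW   [S → i]
mmmiWWW ⇒ mmmimWmWW   [W → m W m]
mmmimWmWW ⇒ mmmimmWmmWW   [W → m W m]
mmmimmWmmWW ⇒ mmmimmmWmmmWW   [W → m W m]
mmmimmmWmmmWW ⇒ mmmimmmzmmmWW   [W → z]
mmmimmmzmmmWW ⇒ mmmimmmzmmmzW   [W → z]
mmmimmmzmmmzW ⇒ mmmimmmzmmmzz   [W → z]

S⇒mSW⇒mmSWW⇒mmmSWWW⇒mmmiWWW⇒mmmimWmWW⇒mmmimmWmmWW⇒mmmimmmWmmmWW⇒mmmimmmzmmmWW⇒mmmimmmzmmmzW⇒mmmimmmzmmmzz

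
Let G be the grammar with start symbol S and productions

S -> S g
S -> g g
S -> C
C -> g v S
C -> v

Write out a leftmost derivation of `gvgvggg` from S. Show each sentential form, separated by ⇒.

S⇒C⇒gvS⇒gvSg⇒gvCg⇒gvgvSg⇒gvgvggg

S ⇒ C   [S -> C]
C ⇒ gvS   [C -> g v S]
gvS ⇒ gvSg   [S -> S g]
gvSg ⇒ gvCg   [S -> C]
gvCg ⇒ gvgvSg   [C -> g v S]
gvgvSg ⇒ gvgvggg   [S -> g g]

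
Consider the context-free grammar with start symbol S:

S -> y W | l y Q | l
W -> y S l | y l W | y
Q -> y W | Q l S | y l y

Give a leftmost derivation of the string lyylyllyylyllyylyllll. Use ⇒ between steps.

S ⇒ lyQ   [S -> l y Q]
lyQ ⇒ lyQlS   [Q -> Q l S]
lyQlS ⇒ lyQlSlS   [Q -> Q l S]
lyQlSlS ⇒ lyQlSlSlS   [Q -> Q l S]
lyQlSlSlS ⇒ lyQlSlSlSlS   [Q -> Q l S]
lyQlSlSlSlS ⇒ lyylylSlSlSlS   [Q -> y l y]
lyylylSlSlSlS ⇒ lyylyllyQlSlSlS   [S -> l y Q]
lyylyllyQlSlSlS ⇒ lyylyllyylylSlSlS   [Q -> y l y]
lyylyllyylylSlSlS ⇒ lyylyllyylyllyQlSlS   [S -> l y Q]
lyylyllyylyllyQlSlS ⇒ lyylyllyylyllyylylSlS   [Q -> y l y]
lyylyllyylyllyylylSlS ⇒ lyylyllyylyllyylylllS   [S -> l]
lyylyllyylyllyylylllS ⇒ lyylyllyylyllyylyllll   [S -> l]

S ⇒ lyQ ⇒ lyQlS ⇒ lyQlSlS ⇒ lyQlSlSlS ⇒ lyQlSlSlSlS ⇒ lyylylSlSlSlS ⇒ lyylyllyQlSlSlS ⇒ lyylyllyylylSlSlS ⇒ lyylyllyylyllyQlSlS ⇒ lyylyllyylyllyylylSlS ⇒ lyylyllyylyllyylylllS ⇒ lyylyllyylyllyylyllll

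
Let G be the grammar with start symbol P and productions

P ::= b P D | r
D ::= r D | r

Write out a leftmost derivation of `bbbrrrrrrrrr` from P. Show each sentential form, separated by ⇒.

P ⇒ bPD   [P ::= b P D]
bPD ⇒ bbPDD   [P ::= b P D]
bbPDD ⇒ bbbPDDD   [P ::= b P D]
bbbPDDD ⇒ bbbrDDD   [P ::= r]
bbbrDDD ⇒ bbbrrDDD   [D ::= r D]
bbbrrDDD ⇒ bbbrrrDDD   [D ::= r D]
bbbrrrDDD ⇒ bbbrrrrDDD   [D ::= r D]
bbbrrrrDDD ⇒ bbbrrrrrDD   [D ::= r]
bbbrrrrrDD ⇒ bbbrrrrrrD   [D ::= r]
bbbrrrrrrD ⇒ bbbrrrrrrrD   [D ::= r D]
bbbrrrrrrrD ⇒ bbbrrrrrrrrD   [D ::= r D]
bbbrrrrrrrrD ⇒ bbbrrrrrrrrr   [D ::= r]

P ⇒ bPD ⇒ bbPDD ⇒ bbbPDDD ⇒ bbbrDDD ⇒ bbbrrDDD ⇒ bbbrrrDDD ⇒ bbbrrrrDDD ⇒ bbbrrrrrDD ⇒ bbbrrrrrrD ⇒ bbbrrrrrrrD ⇒ bbbrrrrrrrrD ⇒ bbbrrrrrrrrr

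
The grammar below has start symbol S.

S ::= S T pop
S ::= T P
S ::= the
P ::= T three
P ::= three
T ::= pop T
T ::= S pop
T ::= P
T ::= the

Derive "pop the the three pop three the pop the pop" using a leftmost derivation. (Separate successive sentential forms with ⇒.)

S ⇒ S T pop   [S ::= S T pop]
S T pop ⇒ S T pop T pop   [S ::= S T pop]
S T pop T pop ⇒ T P T pop T pop   [S ::= T P]
T P T pop T pop ⇒ S pop P T pop T pop   [T ::= S pop]
S pop P T pop T pop ⇒ T P pop P T pop T pop   [S ::= T P]
T P pop P T pop T pop ⇒ pop T P pop P T pop T pop   [T ::= pop T]
pop T P pop P T pop T pop ⇒ pop the P pop P T pop T pop   [T ::= the]
pop the P pop P T pop T pop ⇒ pop the T three pop P T pop T pop   [P ::= T three]
pop the T three pop P T pop T pop ⇒ pop the the three pop P T pop T pop   [T ::= the]
pop the the three pop P T pop T pop ⇒ pop the the three pop three T pop T pop   [P ::= three]
pop the the three pop three T pop T pop ⇒ pop the the three pop three the pop T pop   [T ::= the]
pop the the three pop three the pop T pop ⇒ pop the the three pop three the pop the pop   [T ::= the]

S ⇒ S T pop ⇒ S T pop T pop ⇒ T P T pop T pop ⇒ S pop P T pop T pop ⇒ T P pop P T pop T pop ⇒ pop T P pop P T pop T pop ⇒ pop the P pop P T pop T pop ⇒ pop the T three pop P T pop T pop ⇒ pop the the three pop P T pop T pop ⇒ pop the the three pop three T pop T pop ⇒ pop the the three pop three the pop T pop ⇒ pop the the three pop three the pop the pop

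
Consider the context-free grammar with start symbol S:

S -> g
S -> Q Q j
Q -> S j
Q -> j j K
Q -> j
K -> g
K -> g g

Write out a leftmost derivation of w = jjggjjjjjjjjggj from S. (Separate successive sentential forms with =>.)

S => QQj   [S -> Q Q j]
QQj => SjQj   [Q -> S j]
SjQj => QQjjQj   [S -> Q Q j]
QQjjQj => jjKQjjQj   [Q -> j j K]
jjKQjjQj => jjgQjjQj   [K -> g]
jjgQjjQj => jjgSjjjQj   [Q -> S j]
jjgSjjjQj => jjgQQjjjjQj   [S -> Q Q j]
jjgQQjjjjQj => jjgSjQjjjjQj   [Q -> S j]
jjgSjQjjjjQj => jjggjQjjjjQj   [S -> g]
jjggjQjjjjQj => jjggjjjjjjQj   [Q -> j]
jjggjjjjjjQj => jjggjjjjjjjjKj   [Q -> j j K]
jjggjjjjjjjjKj => jjggjjjjjjjjggj   [K -> g g]

S => QQj => SjQj => QQjjQj => jjKQjjQj => jjgQjjQj => jjgSjjjQj => jjgQQjjjjQj => jjgSjQjjjjQj => jjggjQjjjjQj => jjggjjjjjjQj => jjggjjjjjjjjKj => jjggjjjjjjjjggj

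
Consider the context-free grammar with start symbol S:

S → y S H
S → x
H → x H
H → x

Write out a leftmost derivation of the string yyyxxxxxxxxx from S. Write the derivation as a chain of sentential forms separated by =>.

S => ySH   [S → y S H]
ySH => yySHH   [S → y S H]
yySHH => yyySHHH   [S → y S H]
yyySHHH => yyyxHHH   [S → x]
yyyxHHH => yyyxxHH   [H → x]
yyyxxHH => yyyxxxHH   [H → x H]
yyyxxxHH => yyyxxxxHH   [H → x H]
yyyxxxxHH => yyyxxxxxHH   [H → x H]
yyyxxxxxHH => yyyxxxxxxH   [H → x]
yyyxxxxxxH => yyyxxxxxxxH   [H → x H]
yyyxxxxxxxH => yyyxxxxxxxxH   [H → x H]
yyyxxxxxxxxH => yyyxxxxxxxxx   [H → x]

S => ySH => yySHH => yyySHHH => yyyxHHH => yyyxxHH => yyyxxxHH => yyyxxxxHH => yyyxxxxxHH => yyyxxxxxxH => yyyxxxxxxxH => yyyxxxxxxxxH => yyyxxxxxxxxx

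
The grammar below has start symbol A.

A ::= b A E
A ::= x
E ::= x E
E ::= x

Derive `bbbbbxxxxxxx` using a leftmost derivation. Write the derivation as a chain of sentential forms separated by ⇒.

A ⇒ bAE ⇒ bbAEE ⇒ bbbAEEE ⇒ bbbbAEEEE ⇒ bbbbbAEEEEE ⇒ bbbbbxEEEEE ⇒ bbbbbxxEEEEE ⇒ bbbbbxxxEEEE ⇒ bbbbbxxxxEEE ⇒ bbbbbxxxxxEE ⇒ bbbbbxxxxxxE ⇒ bbbbbxxxxxxx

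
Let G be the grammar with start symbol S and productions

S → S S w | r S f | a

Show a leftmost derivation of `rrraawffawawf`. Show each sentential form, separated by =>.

S => rSf   [S → r S f]
rSf => rSSwf   [S → S S w]
rSSwf => rSSwSwf   [S → S S w]
rSSwSwf => rrSfSwSwf   [S → r S f]
rrSfSwSwf => rrrSffSwSwf   [S → r S f]
rrrSffSwSwf => rrrSSwffSwSwf   [S → S S w]
rrrSSwffSwSwf => rrraSwffSwSwf   [S → a]
rrraSwffSwSwf => rrraawffSwSwf   [S → a]
rrraawffSwSwf => rrraawffawSwf   [S → a]
rrraawffawSwf => rrraawffawawf   [S → a]

S => rSf => rSSwf => rSSwSwf => rrSfSwSwf => rrrSffSwSwf => rrrSSwffSwSwf => rrraSwffSwSwf => rrraawffSwSwf => rrraawffawSwf => rrraawffawawf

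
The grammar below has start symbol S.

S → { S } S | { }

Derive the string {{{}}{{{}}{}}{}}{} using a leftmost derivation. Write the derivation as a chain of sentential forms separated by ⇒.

S ⇒ {S}S ⇒ {{S}S}S ⇒ {{{}}S}S ⇒ {{{}}{S}S}S ⇒ {{{}}{{S}S}S}S ⇒ {{{}}{{{}}S}S}S ⇒ {{{}}{{{}}{}}S}S ⇒ {{{}}{{{}}{}}{}}S ⇒ {{{}}{{{}}{}}{}}{}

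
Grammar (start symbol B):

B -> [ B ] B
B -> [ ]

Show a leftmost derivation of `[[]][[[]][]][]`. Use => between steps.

B => [B]B   [B -> [ B ] B]
[B]B => [[]]B   [B -> [ ]]
[[]]B => [[]][B]B   [B -> [ B ] B]
[[]][B]B => [[]][[B]B]B   [B -> [ B ] B]
[[]][[B]B]B => [[]][[[]]B]B   [B -> [ ]]
[[]][[[]]B]B => [[]][[[]][]]B   [B -> [ ]]
[[]][[[]][]]B => [[]][[[]][]][]   [B -> [ ]]

B => [B]B => [[]]B => [[]][B]B => [[]][[B]B]B => [[]][[[]]B]B => [[]][[[]][]]B => [[]][[[]][]][]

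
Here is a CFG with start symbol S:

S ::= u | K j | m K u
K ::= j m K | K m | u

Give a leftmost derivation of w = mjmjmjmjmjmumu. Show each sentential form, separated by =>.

S => mKu   [S ::= m K u]
mKu => mjmKu   [K ::= j m K]
mjmKu => mjmjmKu   [K ::= j m K]
mjmjmKu => mjmjmjmKu   [K ::= j m K]
mjmjmjmKu => mjmjmjmjmKu   [K ::= j m K]
mjmjmjmjmKu => mjmjmjmjmKmu   [K ::= K m]
mjmjmjmjmKmu => mjmjmjmjmjmKmu   [K ::= j m K]
mjmjmjmjmjmKmu => mjmjmjmjmjmumu   [K ::= u]

S=>mKu=>mjmKu=>mjmjmKu=>mjmjmjmKu=>mjmjmjmjmKu=>mjmjmjmjmKmu=>mjmjmjmjmjmKmu=>mjmjmjmjmjmumu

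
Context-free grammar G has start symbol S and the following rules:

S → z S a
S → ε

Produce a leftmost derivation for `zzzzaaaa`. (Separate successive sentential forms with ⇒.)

S ⇒ zSa   [S → z S a]
zSa ⇒ zzSaa   [S → z S a]
zzSaa ⇒ zzzSaaa   [S → z S a]
zzzSaaa ⇒ zzzzSaaaa   [S → z S a]
zzzzSaaaa ⇒ zzzzaaaa   [S → ε]

S ⇒ zSa ⇒ zzSaa ⇒ zzzSaaa ⇒ zzzzSaaaa ⇒ zzzzaaaa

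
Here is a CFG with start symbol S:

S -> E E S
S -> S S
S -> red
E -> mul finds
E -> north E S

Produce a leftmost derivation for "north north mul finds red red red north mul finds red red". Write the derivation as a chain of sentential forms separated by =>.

S => E E S   [S -> E E S]
E E S => north E S E S   [E -> north E S]
north E S E S => north north E S S E S   [E -> north E S]
north north E S S E S => north north mul finds S S E S   [E -> mul finds]
north north mul finds S S E S => north north mul finds red S E S   [S -> red]
north north mul finds red S E S => north north mul finds red S S E S   [S -> S S]
north north mul finds red S S E S => north north mul finds red red S E S   [S -> red]
north north mul finds red red S E S => north north mul finds red red red E S   [S -> red]
north north mul finds red red red E S => north north mul finds red red red north E S S   [E -> north E S]
north north mul finds red red red north E S S => north north mul finds red red red north mul finds S S   [E -> mul finds]
north north mul finds red red red north mul finds S S => north north mul finds red red red north mul finds red S   [S -> red]
north north mul finds red red red north mul finds red S => north north mul finds red red red north mul finds red red   [S -> red]

S => E E S => north E S E S => north north E S S E S => north north mul finds S S E S => north north mul finds red S E S => north north mul finds red S S E S => north north mul finds red red S E S => north north mul finds red red red E S => north north mul finds red red red north E S S => north north mul finds red red red north mul finds S S => north north mul finds red red red north mul finds red S => north north mul finds red red red north mul finds red red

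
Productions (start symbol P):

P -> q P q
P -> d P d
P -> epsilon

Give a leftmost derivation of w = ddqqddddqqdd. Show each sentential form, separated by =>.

P=>dPd=>ddPdd=>ddqPqdd=>ddqqPqqdd=>ddqqdPdqqdd=>ddqqddPddqqdd=>ddqqddddqqdd

P => dPd   [P -> d P d]
dPd => ddPdd   [P -> d P d]
ddPdd => ddqPqdd   [P -> q P q]
ddqPqdd => ddqqPqqdd   [P -> q P q]
ddqqPqqdd => ddqqdPdqqdd   [P -> d P d]
ddqqdPdqqdd => ddqqddPddqqdd   [P -> d P d]
ddqqddPddqqdd => ddqqddddqqdd   [P -> epsilon]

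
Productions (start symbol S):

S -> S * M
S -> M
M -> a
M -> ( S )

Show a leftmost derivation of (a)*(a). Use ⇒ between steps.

S ⇒ S*M ⇒ M*M ⇒ (S)*M ⇒ (M)*M ⇒ (a)*M ⇒ (a)*(S) ⇒ (a)*(M) ⇒ (a)*(a)

S ⇒ S*M   [S -> S * M]
S*M ⇒ M*M   [S -> M]
M*M ⇒ (S)*M   [M -> ( S )]
(S)*M ⇒ (M)*M   [S -> M]
(M)*M ⇒ (a)*M   [M -> a]
(a)*M ⇒ (a)*(S)   [M -> ( S )]
(a)*(S) ⇒ (a)*(M)   [S -> M]
(a)*(M) ⇒ (a)*(a)   [M -> a]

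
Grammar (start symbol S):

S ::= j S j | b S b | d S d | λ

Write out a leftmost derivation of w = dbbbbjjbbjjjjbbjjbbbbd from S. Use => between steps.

S=>dSd=>dbSbd=>dbbSbbd=>dbbbSbbbd=>dbbbbSbbbbd=>dbbbbjSjbbbbd=>dbbbbjjSjjbbbbd=>dbbbbjjbSbjjbbbbd=>dbbbbjjbbSbbjjbbbbd=>dbbbbjjbbjSjbbjjbbbbd=>dbbbbjjbbjjSjjbbjjbbbbd=>dbbbbjjbbjjjjbbjjbbbbd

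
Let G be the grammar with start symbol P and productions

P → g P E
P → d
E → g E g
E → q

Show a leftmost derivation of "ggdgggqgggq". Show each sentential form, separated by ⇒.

P ⇒ gPE ⇒ ggPEE ⇒ ggdEE ⇒ ggdgEgE ⇒ ggdggEggE ⇒ ggdgggEgggE ⇒ ggdgggqgggE ⇒ ggdgggqgggq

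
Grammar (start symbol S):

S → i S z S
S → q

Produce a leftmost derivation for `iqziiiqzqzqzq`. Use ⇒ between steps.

S ⇒ iSzS   [S → i S z S]
iSzS ⇒ iqzS   [S → q]
iqzS ⇒ iqziSzS   [S → i S z S]
iqziSzS ⇒ iqziiSzSzS   [S → i S z S]
iqziiSzSzS ⇒ iqziiiSzSzSzS   [S → i S z S]
iqziiiSzSzSzS ⇒ iqziiiqzSzSzS   [S → q]
iqziiiqzSzSzS ⇒ iqziiiqzqzSzS   [S → q]
iqziiiqzqzSzS ⇒ iqziiiqzqzqzS   [S → q]
iqziiiqzqzqzS ⇒ iqziiiqzqzqzq   [S → q]

S⇒iSzS⇒iqzS⇒iqziSzS⇒iqziiSzSzS⇒iqziiiSzSzSzS⇒iqziiiqzSzSzS⇒iqziiiqzqzSzS⇒iqziiiqzqzqzS⇒iqziiiqzqzqzq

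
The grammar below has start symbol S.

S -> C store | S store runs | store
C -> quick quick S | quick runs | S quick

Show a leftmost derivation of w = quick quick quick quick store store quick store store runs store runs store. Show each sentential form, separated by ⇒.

S ⇒ C store ⇒ quick quick S store ⇒ quick quick S store runs store ⇒ quick quick S store runs store runs store ⇒ quick quick C store store runs store runs store ⇒ quick quick S quick store store runs store runs store ⇒ quick quick C store quick store store runs store runs store ⇒ quick quick quick quick S store quick store store runs store runs store ⇒ quick quick quick quick store store quick store store runs store runs store

S ⇒ C store   [S -> C store]
C store ⇒ quick quick S store   [C -> quick quick S]
quick quick S store ⇒ quick quick S store runs store   [S -> S store runs]
quick quick S store runs store ⇒ quick quick S store runs store runs store   [S -> S store runs]
quick quick S store runs store runs store ⇒ quick quick C store store runs store runs store   [S -> C store]
quick quick C store store runs store runs store ⇒ quick quick S quick store store runs store runs store   [C -> S quick]
quick quick S quick store store runs store runs store ⇒ quick quick C store quick store store runs store runs store   [S -> C store]
quick quick C store quick store store runs store runs store ⇒ quick quick quick quick S store quick store store runs store runs store   [C -> quick quick S]
quick quick quick quick S store quick store store runs store runs store ⇒ quick quick quick quick store store quick store store runs store runs store   [S -> store]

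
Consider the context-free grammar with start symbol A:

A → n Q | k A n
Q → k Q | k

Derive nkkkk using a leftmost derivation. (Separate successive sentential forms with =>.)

A => nQ   [A → n Q]
nQ => nkQ   [Q → k Q]
nkQ => nkkQ   [Q → k Q]
nkkQ => nkkkQ   [Q → k Q]
nkkkQ => nkkkk   [Q → k]

A => nQ => nkQ => nkkQ => nkkkQ => nkkkk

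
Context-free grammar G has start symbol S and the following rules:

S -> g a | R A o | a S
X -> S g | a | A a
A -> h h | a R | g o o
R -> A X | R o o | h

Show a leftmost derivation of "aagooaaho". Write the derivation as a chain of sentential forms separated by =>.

S=>aS=>aaS=>aaRAo=>aaAXAo=>aagooXAo=>aagooaAo=>aagooaaRo=>aagooaaho

S => aS   [S -> a S]
aS => aaS   [S -> a S]
aaS => aaRAo   [S -> R A o]
aaRAo => aaAXAo   [R -> A X]
aaAXAo => aagooXAo   [A -> g o o]
aagooXAo => aagooaAo   [X -> a]
aagooaAo => aagooaaRo   [A -> a R]
aagooaaRo => aagooaaho   [R -> h]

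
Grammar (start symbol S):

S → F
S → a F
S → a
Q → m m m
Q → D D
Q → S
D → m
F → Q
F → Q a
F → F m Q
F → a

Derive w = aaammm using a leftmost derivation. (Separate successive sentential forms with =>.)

S => aF   [S → a F]
aF => aFmQ   [F → F m Q]
aFmQ => aQamQ   [F → Q a]
aQamQ => aSamQ   [Q → S]
aSamQ => aFamQ   [S → F]
aFamQ => aaamQ   [F → a]
aaamQ => aaamDD   [Q → D D]
aaamDD => aaammD   [D → m]
aaammD => aaammm   [D → m]

S=>aF=>aFmQ=>aQamQ=>aSamQ=>aFamQ=>aaamQ=>aaamDD=>aaammD=>aaammm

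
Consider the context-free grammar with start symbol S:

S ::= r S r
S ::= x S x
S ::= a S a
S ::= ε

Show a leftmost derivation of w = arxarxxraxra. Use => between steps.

S => aSa   [S ::= a S a]
aSa => arSra   [S ::= r S r]
arSra => arxSxra   [S ::= x S x]
arxSxra => arxaSaxra   [S ::= a S a]
arxaSaxra => arxarSraxra   [S ::= r S r]
arxarSraxra => arxarxSxraxra   [S ::= x S x]
arxarxSxraxra => arxarxxraxra   [S ::= ε]

S => aSa => arSra => arxSxra => arxaSaxra => arxarSraxra => arxarxSxraxra => arxarxxraxra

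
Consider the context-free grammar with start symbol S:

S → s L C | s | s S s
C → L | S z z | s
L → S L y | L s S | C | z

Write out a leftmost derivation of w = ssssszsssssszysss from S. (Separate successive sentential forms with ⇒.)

S ⇒ sSs ⇒ ssSss ⇒ sssLCss ⇒ sssSLyCss ⇒ ssssSsLyCss ⇒ sssssLCsLyCss ⇒ sssssLsSCsLyCss ⇒ sssssLsSsSCsLyCss ⇒ ssssszsSsSCsLyCss ⇒ ssssszsssSCsLyCss ⇒ ssssszssssCsLyCss ⇒ ssssszssssssLyCss ⇒ ssssszsssssszyCss ⇒ ssssszsssssszysss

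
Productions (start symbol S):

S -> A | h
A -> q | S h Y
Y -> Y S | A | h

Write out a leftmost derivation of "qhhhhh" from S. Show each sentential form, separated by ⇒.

S ⇒ A   [S -> A]
A ⇒ ShY   [A -> S h Y]
ShY ⇒ AhY   [S -> A]
AhY ⇒ ShYhY   [A -> S h Y]
ShYhY ⇒ AhYhY   [S -> A]
AhYhY ⇒ qhYhY   [A -> q]
qhYhY ⇒ qhYShY   [Y -> Y S]
qhYShY ⇒ qhhShY   [Y -> h]
qhhShY ⇒ qhhhhY   [S -> h]
qhhhhY ⇒ qhhhhh   [Y -> h]

S ⇒ A ⇒ ShY ⇒ AhY ⇒ ShYhY ⇒ AhYhY ⇒ qhYhY ⇒ qhYShY ⇒ qhhShY ⇒ qhhhhY ⇒ qhhhhh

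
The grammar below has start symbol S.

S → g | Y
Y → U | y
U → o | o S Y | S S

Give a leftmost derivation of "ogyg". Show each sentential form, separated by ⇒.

S ⇒ Y   [S → Y]
Y ⇒ U   [Y → U]
U ⇒ SS   [U → S S]
SS ⇒ YS   [S → Y]
YS ⇒ US   [Y → U]
US ⇒ oSYS   [U → o S Y]
oSYS ⇒ ogYS   [S → g]
ogYS ⇒ ogyS   [Y → y]
ogyS ⇒ ogyg   [S → g]

S⇒Y⇒U⇒SS⇒YS⇒US⇒oSYS⇒ogYS⇒ogyS⇒ogyg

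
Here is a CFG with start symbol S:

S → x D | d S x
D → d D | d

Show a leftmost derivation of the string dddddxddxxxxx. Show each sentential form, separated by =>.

S=>dSx=>ddSxx=>dddSxxx=>ddddSxxxx=>dddddSxxxxx=>dddddxDxxxxx=>dddddxdDxxxxx=>dddddxddxxxxx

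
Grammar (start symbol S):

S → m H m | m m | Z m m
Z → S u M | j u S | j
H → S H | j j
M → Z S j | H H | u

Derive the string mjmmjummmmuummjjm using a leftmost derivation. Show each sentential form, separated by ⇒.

S ⇒ mHm   [S → m H m]
mHm ⇒ mSHm   [H → S H]
mSHm ⇒ mZmmHm   [S → Z m m]
mZmmHm ⇒ mjmmHm   [Z → j]
mjmmHm ⇒ mjmmSHm   [H → S H]
mjmmSHm ⇒ mjmmZmmHm   [S → Z m m]
mjmmZmmHm ⇒ mjmmSuMmmHm   [Z → S u M]
mjmmSuMmmHm ⇒ mjmmZmmuMmmHm   [S → Z m m]
mjmmZmmuMmmHm ⇒ mjmmjuSmmuMmmHm   [Z → j u S]
mjmmjuSmmuMmmHm ⇒ mjmmjummmmuMmmHm   [S → m m]
mjmmjummmmuMmmHm ⇒ mjmmjummmmuummHm   [M → u]
mjmmjummmmuummHm ⇒ mjmmjummmmuummjjm   [H → j j]

S⇒mHm⇒mSHm⇒mZmmHm⇒mjmmHm⇒mjmmSHm⇒mjmmZmmHm⇒mjmmSuMmmHm⇒mjmmZmmuMmmHm⇒mjmmjuSmmuMmmHm⇒mjmmjummmmuMmmHm⇒mjmmjummmmuummHm⇒mjmmjummmmuummjjm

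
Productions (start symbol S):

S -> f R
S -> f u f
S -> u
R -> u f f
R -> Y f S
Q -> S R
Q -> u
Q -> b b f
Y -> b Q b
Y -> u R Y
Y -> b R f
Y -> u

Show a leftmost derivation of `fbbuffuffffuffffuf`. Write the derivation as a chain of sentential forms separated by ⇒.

S ⇒ fR ⇒ fYfS ⇒ fbRffS ⇒ fbYfSffS ⇒ fbbRffSffS ⇒ fbbYfSffSffS ⇒ fbbufSffSffS ⇒ fbbuffufffSffS ⇒ fbbuffuffffufffS ⇒ fbbuffuffffuffffuf

S ⇒ fR   [S -> f R]
fR ⇒ fYfS   [R -> Y f S]
fYfS ⇒ fbRffS   [Y -> b R f]
fbRffS ⇒ fbYfSffS   [R -> Y f S]
fbYfSffS ⇒ fbbRffSffS   [Y -> b R f]
fbbRffSffS ⇒ fbbYfSffSffS   [R -> Y f S]
fbbYfSffSffS ⇒ fbbufSffSffS   [Y -> u]
fbbufSffSffS ⇒ fbbuffufffSffS   [S -> f u f]
fbbuffufffSffS ⇒ fbbuffuffffufffS   [S -> f u f]
fbbuffuffffufffS ⇒ fbbuffuffffuffffuf   [S -> f u f]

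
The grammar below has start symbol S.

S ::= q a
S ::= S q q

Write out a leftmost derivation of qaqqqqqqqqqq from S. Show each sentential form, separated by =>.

S=>Sqq=>Sqqqq=>Sqqqqqq=>Sqqqqqqqq=>Sqqqqqqqqqq=>qaqqqqqqqqqq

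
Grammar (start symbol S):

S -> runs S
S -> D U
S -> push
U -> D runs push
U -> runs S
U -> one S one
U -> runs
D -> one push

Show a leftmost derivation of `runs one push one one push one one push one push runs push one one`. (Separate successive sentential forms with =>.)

S => runs S => runs D U => runs one push U => runs one push one S one => runs one push one D U one => runs one push one one push U one => runs one push one one push one S one one => runs one push one one push one D U one one => runs one push one one push one one push U one one => runs one push one one push one one push D runs push one one => runs one push one one push one one push one push runs push one one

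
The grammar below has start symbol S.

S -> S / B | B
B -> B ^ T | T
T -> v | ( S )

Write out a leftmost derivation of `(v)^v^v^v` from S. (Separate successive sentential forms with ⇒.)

S ⇒ B   [S -> B]
B ⇒ B^T   [B -> B ^ T]
B^T ⇒ B^T^T   [B -> B ^ T]
B^T^T ⇒ B^T^T^T   [B -> B ^ T]
B^T^T^T ⇒ T^T^T^T   [B -> T]
T^T^T^T ⇒ (S)^T^T^T   [T -> ( S )]
(S)^T^T^T ⇒ (B)^T^T^T   [S -> B]
(B)^T^T^T ⇒ (T)^T^T^T   [B -> T]
(T)^T^T^T ⇒ (v)^T^T^T   [T -> v]
(v)^T^T^T ⇒ (v)^v^T^T   [T -> v]
(v)^v^T^T ⇒ (v)^v^v^T   [T -> v]
(v)^v^v^T ⇒ (v)^v^v^v   [T -> v]

S⇒B⇒B^T⇒B^T^T⇒B^T^T^T⇒T^T^T^T⇒(S)^T^T^T⇒(B)^T^T^T⇒(T)^T^T^T⇒(v)^T^T^T⇒(v)^v^T^T⇒(v)^v^v^T⇒(v)^v^v^v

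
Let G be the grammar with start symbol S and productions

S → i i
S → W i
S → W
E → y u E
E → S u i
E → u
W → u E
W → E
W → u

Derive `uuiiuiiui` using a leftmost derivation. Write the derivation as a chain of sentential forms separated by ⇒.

S ⇒ W ⇒ uE ⇒ uSui ⇒ uWiui ⇒ uuEiui ⇒ uuSuiiui ⇒ uuiiuiiui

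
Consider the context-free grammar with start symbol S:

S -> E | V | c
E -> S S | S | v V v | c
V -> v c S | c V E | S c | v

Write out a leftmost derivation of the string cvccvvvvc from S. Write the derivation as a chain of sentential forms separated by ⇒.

S ⇒ V ⇒ Sc ⇒ Ec ⇒ SSc ⇒ VSc ⇒ cVESc ⇒ cvcSESc ⇒ cvccESc ⇒ cvccvVvSc ⇒ cvccvvvSc ⇒ cvccvvvVc ⇒ cvccvvvvc

S ⇒ V   [S -> V]
V ⇒ Sc   [V -> S c]
Sc ⇒ Ec   [S -> E]
Ec ⇒ SSc   [E -> S S]
SSc ⇒ VSc   [S -> V]
VSc ⇒ cVESc   [V -> c V E]
cVESc ⇒ cvcSESc   [V -> v c S]
cvcSESc ⇒ cvccESc   [S -> c]
cvccESc ⇒ cvccvVvSc   [E -> v V v]
cvccvVvSc ⇒ cvccvvvSc   [V -> v]
cvccvvvSc ⇒ cvccvvvVc   [S -> V]
cvccvvvVc ⇒ cvccvvvvc   [V -> v]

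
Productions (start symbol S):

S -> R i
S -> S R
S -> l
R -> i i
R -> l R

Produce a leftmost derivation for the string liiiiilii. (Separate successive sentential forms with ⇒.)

S ⇒ SR   [S -> S R]
SR ⇒ SRR   [S -> S R]
SRR ⇒ RiRR   [S -> R i]
RiRR ⇒ lRiRR   [R -> l R]
lRiRR ⇒ liiiRR   [R -> i i]
liiiRR ⇒ liiiiiR   [R -> i i]
liiiiiR ⇒ liiiiilR   [R -> l R]
liiiiilR ⇒ liiiiilii   [R -> i i]

S⇒SR⇒SRR⇒RiRR⇒lRiRR⇒liiiRR⇒liiiiiR⇒liiiiilR⇒liiiiilii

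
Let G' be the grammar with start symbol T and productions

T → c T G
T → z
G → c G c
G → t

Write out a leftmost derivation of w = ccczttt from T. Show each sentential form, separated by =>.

T => cTG => ccTGG => cccTGGG => ccczGGG => cccztGG => ccczttG => ccczttt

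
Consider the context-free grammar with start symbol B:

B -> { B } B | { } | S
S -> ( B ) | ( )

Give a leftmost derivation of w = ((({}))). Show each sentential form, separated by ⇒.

B ⇒ S   [B -> S]
S ⇒ (B)   [S -> ( B )]
(B) ⇒ (S)   [B -> S]
(S) ⇒ ((B))   [S -> ( B )]
((B)) ⇒ ((S))   [B -> S]
((S)) ⇒ (((B)))   [S -> ( B )]
(((B))) ⇒ ((({})))   [B -> { }]

B⇒S⇒(B)⇒(S)⇒((B))⇒((S))⇒(((B)))⇒((({})))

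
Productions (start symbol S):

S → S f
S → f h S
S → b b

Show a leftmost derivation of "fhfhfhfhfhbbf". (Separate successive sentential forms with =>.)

S => fhS => fhfhS => fhfhfhS => fhfhfhfhS => fhfhfhfhSf => fhfhfhfhfhSf => fhfhfhfhfhbbf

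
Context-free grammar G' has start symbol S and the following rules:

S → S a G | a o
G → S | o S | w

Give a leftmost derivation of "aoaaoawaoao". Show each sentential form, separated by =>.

S => SaG => SaGaG => SaGaGaG => aoaGaGaG => aoaSaGaG => aoaaoaGaG => aoaaoawaG => aoaaoawaoS => aoaaoawaoao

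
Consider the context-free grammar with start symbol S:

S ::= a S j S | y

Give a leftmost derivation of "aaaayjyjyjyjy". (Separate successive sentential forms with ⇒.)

S ⇒ aSjS ⇒ aaSjSjS ⇒ aaaSjSjSjS ⇒ aaaaSjSjSjSjS ⇒ aaaayjSjSjSjS ⇒ aaaayjyjSjSjS ⇒ aaaayjyjyjSjS ⇒ aaaayjyjyjyjS ⇒ aaaayjyjyjyjy

S ⇒ aSjS   [S ::= a S j S]
aSjS ⇒ aaSjSjS   [S ::= a S j S]
aaSjSjS ⇒ aaaSjSjSjS   [S ::= a S j S]
aaaSjSjSjS ⇒ aaaaSjSjSjSjS   [S ::= a S j S]
aaaaSjSjSjSjS ⇒ aaaayjSjSjSjS   [S ::= y]
aaaayjSjSjSjS ⇒ aaaayjyjSjSjS   [S ::= y]
aaaayjyjSjSjS ⇒ aaaayjyjyjSjS   [S ::= y]
aaaayjyjyjSjS ⇒ aaaayjyjyjyjS   [S ::= y]
aaaayjyjyjyjS ⇒ aaaayjyjyjyjy   [S ::= y]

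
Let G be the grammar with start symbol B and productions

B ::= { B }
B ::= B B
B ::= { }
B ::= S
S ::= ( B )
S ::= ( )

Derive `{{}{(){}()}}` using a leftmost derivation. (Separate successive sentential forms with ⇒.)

B ⇒ {B}   [B ::= { B }]
{B} ⇒ {BB}   [B ::= B B]
{BB} ⇒ {{}B}   [B ::= { }]
{{}B} ⇒ {{}{B}}   [B ::= { B }]
{{}{B}} ⇒ {{}{BB}}   [B ::= B B]
{{}{BB}} ⇒ {{}{BBB}}   [B ::= B B]
{{}{BBB}} ⇒ {{}{SBB}}   [B ::= S]
{{}{SBB}} ⇒ {{}{()BB}}   [S ::= ( )]
{{}{()BB}} ⇒ {{}{(){}B}}   [B ::= { }]
{{}{(){}B}} ⇒ {{}{(){}S}}   [B ::= S]
{{}{(){}S}} ⇒ {{}{(){}()}}   [S ::= ( )]

B ⇒ {B} ⇒ {BB} ⇒ {{}B} ⇒ {{}{B}} ⇒ {{}{BB}} ⇒ {{}{BBB}} ⇒ {{}{SBB}} ⇒ {{}{()BB}} ⇒ {{}{(){}B}} ⇒ {{}{(){}S}} ⇒ {{}{(){}()}}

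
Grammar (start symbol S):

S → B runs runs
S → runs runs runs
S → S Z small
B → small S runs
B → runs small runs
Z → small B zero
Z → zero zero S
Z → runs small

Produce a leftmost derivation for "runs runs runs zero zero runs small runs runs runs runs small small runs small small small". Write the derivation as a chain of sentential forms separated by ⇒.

S ⇒ S Z small   [S → S Z small]
S Z small ⇒ runs runs runs Z small   [S → runs runs runs]
runs runs runs Z small ⇒ runs runs runs zero zero S small   [Z → zero zero S]
runs runs runs zero zero S small ⇒ runs runs runs zero zero S Z small small   [S → S Z small]
runs runs runs zero zero S Z small small ⇒ runs runs runs zero zero S Z small Z small small   [S → S Z small]
runs runs runs zero zero S Z small Z small small ⇒ runs runs runs zero zero B runs runs Z small Z small small   [S → B runs runs]
runs runs runs zero zero B runs runs Z small Z small small ⇒ runs runs runs zero zero runs small runs runs runs Z small Z small small   [B → runs small runs]
runs runs runs zero zero runs small runs runs runs Z small Z small small ⇒ runs runs runs zero zero runs small runs runs runs runs small small Z small small   [Z → runs small]
runs runs runs zero zero runs small runs runs runs runs small small Z small small ⇒ runs runs runs zero zero runs small runs runs runs runs small small runs small small small   [Z → runs small]

S ⇒ S Z small ⇒ runs runs runs Z small ⇒ runs runs runs zero zero S small ⇒ runs runs runs zero zero S Z small small ⇒ runs runs runs zero zero S Z small Z small small ⇒ runs runs runs zero zero B runs runs Z small Z small small ⇒ runs runs runs zero zero runs small runs runs runs Z small Z small small ⇒ runs runs runs zero zero runs small runs runs runs runs small small Z small small ⇒ runs runs runs zero zero runs small runs runs runs runs small small runs small small small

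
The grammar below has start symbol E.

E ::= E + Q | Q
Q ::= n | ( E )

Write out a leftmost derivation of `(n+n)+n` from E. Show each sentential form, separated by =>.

E => E+Q => Q+Q => (E)+Q => (E+Q)+Q => (Q+Q)+Q => (n+Q)+Q => (n+n)+Q => (n+n)+n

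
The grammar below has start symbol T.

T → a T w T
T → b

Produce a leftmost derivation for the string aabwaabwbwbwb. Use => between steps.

T => aTwT   [T → a T w T]
aTwT => aaTwTwT   [T → a T w T]
aaTwTwT => aabwTwT   [T → b]
aabwTwT => aabwaTwTwT   [T → a T w T]
aabwaTwTwT => aabwaaTwTwTwT   [T → a T w T]
aabwaaTwTwTwT => aabwaabwTwTwT   [T → b]
aabwaabwTwTwT => aabwaabwbwTwT   [T → b]
aabwaabwbwTwT => aabwaabwbwbwT   [T → b]
aabwaabwbwbwT => aabwaabwbwbwb   [T → b]

T=>aTwT=>aaTwTwT=>aabwTwT=>aabwaTwTwT=>aabwaaTwTwTwT=>aabwaabwTwTwT=>aabwaabwbwTwT=>aabwaabwbwbwT=>aabwaabwbwbwb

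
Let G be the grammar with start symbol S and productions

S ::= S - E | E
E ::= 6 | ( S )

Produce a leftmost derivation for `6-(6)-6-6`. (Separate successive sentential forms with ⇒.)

S ⇒ S-E ⇒ S-E-E ⇒ S-E-E-E ⇒ E-E-E-E ⇒ 6-E-E-E ⇒ 6-(S)-E-E ⇒ 6-(E)-E-E ⇒ 6-(6)-E-E ⇒ 6-(6)-6-E ⇒ 6-(6)-6-6

S ⇒ S-E   [S ::= S - E]
S-E ⇒ S-E-E   [S ::= S - E]
S-E-E ⇒ S-E-E-E   [S ::= S - E]
S-E-E-E ⇒ E-E-E-E   [S ::= E]
E-E-E-E ⇒ 6-E-E-E   [E ::= 6]
6-E-E-E ⇒ 6-(S)-E-E   [E ::= ( S )]
6-(S)-E-E ⇒ 6-(E)-E-E   [S ::= E]
6-(E)-E-E ⇒ 6-(6)-E-E   [E ::= 6]
6-(6)-E-E ⇒ 6-(6)-6-E   [E ::= 6]
6-(6)-6-E ⇒ 6-(6)-6-6   [E ::= 6]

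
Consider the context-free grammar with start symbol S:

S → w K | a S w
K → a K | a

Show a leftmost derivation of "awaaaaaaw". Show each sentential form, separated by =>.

S=>aSw=>awKw=>awaKw=>awaaKw=>awaaaKw=>awaaaaKw=>awaaaaaKw=>awaaaaaaw

S => aSw   [S → a S w]
aSw => awKw   [S → w K]
awKw => awaKw   [K → a K]
awaKw => awaaKw   [K → a K]
awaaKw => awaaaKw   [K → a K]
awaaaKw => awaaaaKw   [K → a K]
awaaaaKw => awaaaaaKw   [K → a K]
awaaaaaKw => awaaaaaaw   [K → a]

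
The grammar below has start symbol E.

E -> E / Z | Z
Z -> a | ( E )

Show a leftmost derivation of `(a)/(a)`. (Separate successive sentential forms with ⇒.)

E ⇒ E/Z ⇒ Z/Z ⇒ (E)/Z ⇒ (Z)/Z ⇒ (a)/Z ⇒ (a)/(E) ⇒ (a)/(Z) ⇒ (a)/(a)

E ⇒ E/Z   [E -> E / Z]
E/Z ⇒ Z/Z   [E -> Z]
Z/Z ⇒ (E)/Z   [Z -> ( E )]
(E)/Z ⇒ (Z)/Z   [E -> Z]
(Z)/Z ⇒ (a)/Z   [Z -> a]
(a)/Z ⇒ (a)/(E)   [Z -> ( E )]
(a)/(E) ⇒ (a)/(Z)   [E -> Z]
(a)/(Z) ⇒ (a)/(a)   [Z -> a]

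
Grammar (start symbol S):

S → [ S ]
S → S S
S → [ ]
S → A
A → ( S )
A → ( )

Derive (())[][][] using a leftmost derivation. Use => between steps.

S => SS => SSS => SSSS => ASSS => (S)SSS => (A)SSS => (())SSS => (())[]SS => (())[][]S => (())[][][]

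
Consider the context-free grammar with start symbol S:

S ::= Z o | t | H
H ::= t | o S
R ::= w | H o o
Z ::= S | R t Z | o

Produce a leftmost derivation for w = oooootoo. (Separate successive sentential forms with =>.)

S => Zo   [S ::= Z o]
Zo => RtZo   [Z ::= R t Z]
RtZo => HootZo   [R ::= H o o]
HootZo => oSootZo   [H ::= o S]
oSootZo => oZoootZo   [S ::= Z o]
oZoootZo => oooootZo   [Z ::= o]
oooootZo => oooootoo   [Z ::= o]

S=>Zo=>RtZo=>HootZo=>oSootZo=>oZoootZo=>oooootZo=>oooootoo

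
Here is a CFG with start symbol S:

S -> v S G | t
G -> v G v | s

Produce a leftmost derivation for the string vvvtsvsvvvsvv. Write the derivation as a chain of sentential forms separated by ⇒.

S ⇒ vSG   [S -> v S G]
vSG ⇒ vvSGG   [S -> v S G]
vvSGG ⇒ vvvSGGG   [S -> v S G]
vvvSGGG ⇒ vvvtGGG   [S -> t]
vvvtGGG ⇒ vvvtsGG   [G -> s]
vvvtsGG ⇒ vvvtsvGvG   [G -> v G v]
vvvtsvGvG ⇒ vvvtsvsvG   [G -> s]
vvvtsvsvG ⇒ vvvtsvsvvGv   [G -> v G v]
vvvtsvsvvGv ⇒ vvvtsvsvvvGvv   [G -> v G v]
vvvtsvsvvvGvv ⇒ vvvtsvsvvvsvv   [G -> s]

S⇒vSG⇒vvSGG⇒vvvSGGG⇒vvvtGGG⇒vvvtsGG⇒vvvtsvGvG⇒vvvtsvsvG⇒vvvtsvsvvGv⇒vvvtsvsvvvGvv⇒vvvtsvsvvvsvv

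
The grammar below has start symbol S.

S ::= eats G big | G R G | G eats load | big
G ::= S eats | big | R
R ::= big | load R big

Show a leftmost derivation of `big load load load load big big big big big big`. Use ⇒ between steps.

S ⇒ G R G ⇒ big R G ⇒ big load R big G ⇒ big load load R big big G ⇒ big load load load R big big big G ⇒ big load load load load R big big big big G ⇒ big load load load load big big big big big G ⇒ big load load load load big big big big big big

S ⇒ G R G   [S ::= G R G]
G R G ⇒ big R G   [G ::= big]
big R G ⇒ big load R big G   [R ::= load R big]
big load R big G ⇒ big load load R big big G   [R ::= load R big]
big load load R big big G ⇒ big load load load R big big big G   [R ::= load R big]
big load load load R big big big G ⇒ big load load load load R big big big big G   [R ::= load R big]
big load load load load R big big big big G ⇒ big load load load load big big big big big G   [R ::= big]
big load load load load big big big big big G ⇒ big load load load load big big big big big big   [G ::= big]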